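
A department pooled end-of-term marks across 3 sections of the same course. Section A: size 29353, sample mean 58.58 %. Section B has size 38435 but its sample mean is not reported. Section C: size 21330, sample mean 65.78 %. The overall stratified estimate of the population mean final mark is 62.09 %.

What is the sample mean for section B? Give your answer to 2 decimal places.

N = 29353 + 38435 + 21330 = 89118.
Overall total = μ·N = 62.09·89118 = 5533336.62.
Subtract the known strata: 29353·58.58 + 21330·65.78 = 3122586.14.
Remaining total for section B: 5533336.62 − 3122586.14 = 2410750.48.
Divide by its size: 2410750.48 / 38435 = 62.7228... → 62.72.

62.72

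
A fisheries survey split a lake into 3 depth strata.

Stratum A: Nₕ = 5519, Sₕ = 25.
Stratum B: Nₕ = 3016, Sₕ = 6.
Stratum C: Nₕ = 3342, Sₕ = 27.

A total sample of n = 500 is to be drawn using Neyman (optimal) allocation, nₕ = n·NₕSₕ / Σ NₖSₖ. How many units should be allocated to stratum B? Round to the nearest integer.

A: NₕSₕ = 5519·25 = 137975
B: NₕSₕ = 3016·6 = 18096
C: NₕSₕ = 3342·27 = 90234
Σ NₕSₕ = 246305.
n_B = 500·18096/246305 = 36.735... → 37.

37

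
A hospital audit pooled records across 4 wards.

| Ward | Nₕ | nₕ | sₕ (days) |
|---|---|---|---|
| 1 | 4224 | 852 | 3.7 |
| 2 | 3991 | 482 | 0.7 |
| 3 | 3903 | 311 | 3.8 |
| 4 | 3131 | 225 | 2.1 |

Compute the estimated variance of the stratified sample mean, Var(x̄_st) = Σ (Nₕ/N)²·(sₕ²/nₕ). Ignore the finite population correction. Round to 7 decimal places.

0.0051706

N = 15249. Term for each stratum: Wₕ²sₕ²/nₕ.
Var(x̄_st) = 0.0012329031 + 0.0000696354 + 0.0030417336 + 0.0008263033 = 0.0051705753 → 0.0051706.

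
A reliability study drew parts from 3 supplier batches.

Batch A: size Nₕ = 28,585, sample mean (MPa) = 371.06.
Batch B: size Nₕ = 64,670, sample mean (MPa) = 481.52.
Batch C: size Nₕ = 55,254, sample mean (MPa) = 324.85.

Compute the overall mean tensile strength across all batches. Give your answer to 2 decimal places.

401.97

N = 148509; weights Wₕ = Nₕ/N = (0.1925, 0.4355, 0.3721).
x̄_st = Σ Wₕ·x̄ₕ = 0.1925·371.06 + 0.4355·481.52 + 0.3721·324.85 ≈ 401.9683...
→ 401.97.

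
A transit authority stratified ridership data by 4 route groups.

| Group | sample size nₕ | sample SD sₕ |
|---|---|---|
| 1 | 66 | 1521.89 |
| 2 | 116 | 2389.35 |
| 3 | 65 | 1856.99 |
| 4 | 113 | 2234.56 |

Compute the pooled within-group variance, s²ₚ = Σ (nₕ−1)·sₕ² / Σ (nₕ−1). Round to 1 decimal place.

1: (66−1)·1521.89² = 65·2316149.1721 = 150549696.1865
2: (116−1)·2389.35² = 115·5708993.4225 = 656534243.5875
3: (65−1)·1856.99² = 64·3448411.8601 = 220698359.0464
4: (113−1)·2234.56² = 112·4993258.3936 = 559244940.0832
Numerator = 1587027238.9036; denominator = Σ(nₕ−1) = 356.
s²ₚ = 1587027238.9036/356 = 4457941.682... → 4457941.7.

4457941.7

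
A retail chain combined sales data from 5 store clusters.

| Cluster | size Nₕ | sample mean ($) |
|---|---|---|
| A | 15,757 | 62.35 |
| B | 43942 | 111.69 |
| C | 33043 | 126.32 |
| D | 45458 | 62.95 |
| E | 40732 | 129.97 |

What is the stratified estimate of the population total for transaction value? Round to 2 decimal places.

A: 15757·62.35 = 982448.95
B: 43942·111.69 = 4907881.98
C: 33043·126.32 = 4173991.76
D: 45458·62.95 = 2861581.1
E: 40732·129.97 = 5293938.04
τ̂ = Σ Nₕx̄ₕ = 18219841.83.

18219841.83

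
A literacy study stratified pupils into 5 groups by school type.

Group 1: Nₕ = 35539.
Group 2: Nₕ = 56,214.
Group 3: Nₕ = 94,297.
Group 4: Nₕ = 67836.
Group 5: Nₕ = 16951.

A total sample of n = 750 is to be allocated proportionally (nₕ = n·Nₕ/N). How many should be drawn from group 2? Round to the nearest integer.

156

N = 35539 + 56214 + 94297 + 67836 + 16951 = 270837.
n_2 = 750·56214/270837 = 155.667... → 156.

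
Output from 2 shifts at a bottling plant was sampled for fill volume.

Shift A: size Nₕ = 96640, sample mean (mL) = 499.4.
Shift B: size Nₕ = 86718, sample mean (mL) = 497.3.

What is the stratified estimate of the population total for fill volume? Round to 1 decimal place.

A: 96640·499.4 = 48262016
B: 86718·497.3 = 43124861.4
τ̂ = Σ Nₕx̄ₕ = 91386877.4.

91386877.4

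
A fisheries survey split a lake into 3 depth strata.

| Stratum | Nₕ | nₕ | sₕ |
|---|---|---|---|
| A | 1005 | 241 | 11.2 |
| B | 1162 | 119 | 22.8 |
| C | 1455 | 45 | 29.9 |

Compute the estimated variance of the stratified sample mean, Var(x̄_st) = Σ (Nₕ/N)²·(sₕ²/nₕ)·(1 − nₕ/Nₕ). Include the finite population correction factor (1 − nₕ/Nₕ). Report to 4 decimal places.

N = 3622; Wₕ = Nₕ/N.
stratum A: (1005/3622)²·11.2²/241·(1 − 241/1005) = 0.0304636
stratum B: (1162/3622)²·22.8²/119·(1 − 119/1162) = 0.4035676
stratum C: (1455/3622)²·29.9²/45·(1 − 45/1455) = 3.1068127
Sum = 3.5408439 → 3.5408.

3.5408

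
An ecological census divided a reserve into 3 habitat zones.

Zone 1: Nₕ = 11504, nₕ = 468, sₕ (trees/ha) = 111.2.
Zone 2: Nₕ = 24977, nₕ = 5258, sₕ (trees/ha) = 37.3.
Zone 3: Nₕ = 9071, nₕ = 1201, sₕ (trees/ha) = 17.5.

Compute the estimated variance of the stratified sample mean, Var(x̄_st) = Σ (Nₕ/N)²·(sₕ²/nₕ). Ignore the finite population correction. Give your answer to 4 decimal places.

1.7748

N = 45552; Wₕ = Nₕ/N.
zone 1: (11504/45552)²·111.2²/468 = 1.6851811
zone 2: (24977/45552)²·37.3²/5258 = 0.0795541
zone 3: (9071/45552)²·17.5²/1201 = 0.0101118
Sum = 1.7748470 → 1.7748.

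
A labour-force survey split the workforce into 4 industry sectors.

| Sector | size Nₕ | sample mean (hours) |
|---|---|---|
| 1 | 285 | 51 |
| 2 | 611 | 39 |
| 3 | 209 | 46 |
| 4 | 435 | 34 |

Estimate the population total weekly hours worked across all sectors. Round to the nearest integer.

1: 285·51 = 14535
2: 611·39 = 23829
3: 209·46 = 9614
4: 435·34 = 14790
τ̂ = Σ Nₕx̄ₕ = 62768.

62768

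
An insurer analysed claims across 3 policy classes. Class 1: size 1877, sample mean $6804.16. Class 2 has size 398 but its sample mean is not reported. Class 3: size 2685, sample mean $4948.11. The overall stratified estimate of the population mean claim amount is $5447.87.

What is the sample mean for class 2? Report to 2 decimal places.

Σ Nₕx̄ₕ = N·μ, so 398·x̄_2 = 4960·5447.87 − (1877·6804.16 + 2685·4948.11).
= 27021435.2 − 26057083.67 = 964351.53.
x̄_2 = 964351.53 / 398 = 2422.9938... → 2422.99.

2422.99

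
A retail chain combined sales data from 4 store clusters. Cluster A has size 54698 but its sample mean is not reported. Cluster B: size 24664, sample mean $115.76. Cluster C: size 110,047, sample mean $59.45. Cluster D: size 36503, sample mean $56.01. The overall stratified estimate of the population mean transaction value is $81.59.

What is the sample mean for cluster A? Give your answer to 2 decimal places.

127.80

N = 54698 + 24664 + 110047 + 36503 = 225912.
Overall total = μ·N = 81.59·225912 = 18432160.08.
Subtract the known strata: 24664·115.76 + 110047·59.45 + 36503·56.01 = 11441931.82.
Remaining total for cluster A: 18432160.08 − 11441931.82 = 6990228.26.
Divide by its size: 6990228.26 / 54698 = 127.7968... → 127.80.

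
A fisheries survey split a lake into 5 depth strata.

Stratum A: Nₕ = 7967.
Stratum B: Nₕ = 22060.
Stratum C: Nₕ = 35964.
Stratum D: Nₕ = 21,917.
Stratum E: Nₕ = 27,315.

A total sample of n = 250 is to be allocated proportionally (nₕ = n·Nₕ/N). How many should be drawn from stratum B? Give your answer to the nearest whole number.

Share of stratum B = 22060/115223 = 0.19145.
Allocate 250 × 0.19145 = 47.864... → 48.

48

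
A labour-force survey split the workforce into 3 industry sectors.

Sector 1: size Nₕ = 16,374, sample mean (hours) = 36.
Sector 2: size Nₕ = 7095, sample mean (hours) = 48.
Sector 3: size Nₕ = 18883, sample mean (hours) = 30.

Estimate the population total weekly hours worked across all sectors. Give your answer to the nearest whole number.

1496514

1: 16374·36 = 589464
2: 7095·48 = 340560
3: 18883·30 = 566490
τ̂ = Σ Nₕx̄ₕ = 1496514.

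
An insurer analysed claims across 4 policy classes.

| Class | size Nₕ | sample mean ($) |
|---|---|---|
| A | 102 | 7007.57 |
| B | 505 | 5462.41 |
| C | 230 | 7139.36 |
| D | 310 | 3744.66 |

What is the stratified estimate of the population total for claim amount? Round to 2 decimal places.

A: 102·7007.57 = 714772.14
B: 505·5462.41 = 2758517.05
C: 230·7139.36 = 1642052.8
D: 310·3744.66 = 1160844.6
τ̂ = Σ Nₕx̄ₕ = 6276186.59.

6276186.59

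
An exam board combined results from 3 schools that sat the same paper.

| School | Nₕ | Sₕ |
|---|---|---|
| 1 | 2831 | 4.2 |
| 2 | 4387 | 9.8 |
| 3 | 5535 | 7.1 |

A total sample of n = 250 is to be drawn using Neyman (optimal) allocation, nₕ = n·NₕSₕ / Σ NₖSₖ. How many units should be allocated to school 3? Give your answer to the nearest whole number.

104

1: NₕSₕ = 2831·4.2 = 11890.2
2: NₕSₕ = 4387·9.8 = 42992.6
3: NₕSₕ = 5535·7.1 = 39298.5
Σ NₕSₕ = 94181.3.
n_3 = 250·39298.5/94181.3 = 104.316... → 104.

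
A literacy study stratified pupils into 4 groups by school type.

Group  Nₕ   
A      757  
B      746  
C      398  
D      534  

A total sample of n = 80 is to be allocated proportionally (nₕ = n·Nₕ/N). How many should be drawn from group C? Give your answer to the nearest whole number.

13

Share of group C = 398/2435 = 0.16345.
Allocate 80 × 0.16345 = 13.076... → 13.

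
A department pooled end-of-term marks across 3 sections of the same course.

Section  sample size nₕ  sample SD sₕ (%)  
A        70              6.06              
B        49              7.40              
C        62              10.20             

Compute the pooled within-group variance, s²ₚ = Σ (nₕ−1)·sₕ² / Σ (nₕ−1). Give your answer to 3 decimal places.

64.656

Degrees of freedom: 69 + 48 + 61 = 178.
Σ(nₕ−1)sₕ² = 69·36.7236 + 48·54.76 + 61·104.04 = 11508.8484.
s²ₚ = 11508.8484 / 178 = 64.65645... → 64.656.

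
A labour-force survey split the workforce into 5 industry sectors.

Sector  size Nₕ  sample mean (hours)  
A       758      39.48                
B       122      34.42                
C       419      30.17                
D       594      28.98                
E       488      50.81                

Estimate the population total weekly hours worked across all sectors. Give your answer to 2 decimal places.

Population total = Σ Nₕ·x̄ₕ (each stratum's size times its mean).
758·39.48 + 122·34.42 + 419·30.17 + 594·28.98 + 488·50.81 = 29925.84 + 4199.24 + 12641.23 + 17214.12 + 24795.28 = 88775.71.

88775.71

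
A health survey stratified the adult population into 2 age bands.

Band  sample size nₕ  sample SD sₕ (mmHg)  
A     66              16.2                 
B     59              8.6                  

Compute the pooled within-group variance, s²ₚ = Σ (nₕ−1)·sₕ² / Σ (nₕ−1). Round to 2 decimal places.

Degrees of freedom: 65 + 58 = 123.
Σ(nₕ−1)sₕ² = 65·262.44 + 58·73.96 = 21348.28.
s²ₚ = 21348.28 / 123 = 173.5633... → 173.56.

173.56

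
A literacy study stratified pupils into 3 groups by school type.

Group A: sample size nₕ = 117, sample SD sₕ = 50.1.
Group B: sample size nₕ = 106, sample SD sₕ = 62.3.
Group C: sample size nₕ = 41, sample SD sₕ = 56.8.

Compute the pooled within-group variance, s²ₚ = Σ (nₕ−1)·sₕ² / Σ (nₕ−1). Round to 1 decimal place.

3171.4

A: (117−1)·50.1² = 116·2510.01 = 291161.16
B: (106−1)·62.3² = 105·3881.29 = 407535.45
C: (41−1)·56.8² = 40·3226.24 = 129049.6
Numerator = 827746.21; denominator = Σ(nₕ−1) = 261.
s²ₚ = 827746.21/261 = 3171.441... → 3171.4.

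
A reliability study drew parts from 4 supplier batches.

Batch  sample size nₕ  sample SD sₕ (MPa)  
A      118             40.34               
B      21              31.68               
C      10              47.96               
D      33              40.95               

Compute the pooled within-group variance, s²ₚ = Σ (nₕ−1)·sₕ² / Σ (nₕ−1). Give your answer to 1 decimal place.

1600.2

Degrees of freedom: 117 + 20 + 9 + 32 = 178.
Σ(nₕ−1)sₕ² = 117·1627.3156 + 20·1003.6224 + 9·2300.1616 + 32·1676.9025 = 284830.7076.
s²ₚ = 284830.7076 / 178 = 1600.173... → 1600.2.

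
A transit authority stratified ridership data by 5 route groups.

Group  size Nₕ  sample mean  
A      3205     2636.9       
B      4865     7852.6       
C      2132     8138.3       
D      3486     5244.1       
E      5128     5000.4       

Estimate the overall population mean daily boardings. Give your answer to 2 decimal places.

5735.97

N = 3205 + 4865 + 2132 + 3486 + 5128 = 18816.
Weight each subgroup mean by Nₕ/N and sum.
Σ Nₕx̄ₕ = 3205·2636.9 + 4865·7852.6 + 2132·8138.3 + 3486·5244.1 + 5128·5000.4 = 8451264.5 + 38202899 + 17350855.6 + 18280932.6 + 25642051.2 = 107928002.9.
Divide by N: 107928002.9 / 18816 = 5735.9695... → 5735.97.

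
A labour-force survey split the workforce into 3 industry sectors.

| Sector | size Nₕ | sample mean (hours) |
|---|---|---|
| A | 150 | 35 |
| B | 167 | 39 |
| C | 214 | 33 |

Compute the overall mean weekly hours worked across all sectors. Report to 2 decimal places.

N = 531; weights Wₕ = Nₕ/N = (0.2825, 0.3145, 0.4030).
x̄_st = Σ Wₕ·x̄ₕ = 0.2825·35 + 0.3145·39 + 0.4030·33 ≈ 35.4520...
→ 35.45.

35.45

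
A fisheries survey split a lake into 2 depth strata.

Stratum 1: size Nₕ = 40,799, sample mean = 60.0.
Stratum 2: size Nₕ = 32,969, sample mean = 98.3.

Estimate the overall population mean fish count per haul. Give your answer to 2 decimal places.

x̄_st = (Σ Nₕx̄ₕ) / (Σ Nₕ) = (40799·60.0 + 32969·98.3) / 73768
= 5688792.7 / 73768 = 77.1174... → 77.12.

77.12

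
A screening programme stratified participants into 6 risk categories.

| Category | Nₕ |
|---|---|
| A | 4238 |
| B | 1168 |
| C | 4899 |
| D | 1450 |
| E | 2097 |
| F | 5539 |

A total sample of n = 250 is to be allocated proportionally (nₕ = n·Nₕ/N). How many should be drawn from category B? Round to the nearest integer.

15

Share of category B = 1168/19391 = 0.06023.
Allocate 250 × 0.06023 = 15.059... → 15.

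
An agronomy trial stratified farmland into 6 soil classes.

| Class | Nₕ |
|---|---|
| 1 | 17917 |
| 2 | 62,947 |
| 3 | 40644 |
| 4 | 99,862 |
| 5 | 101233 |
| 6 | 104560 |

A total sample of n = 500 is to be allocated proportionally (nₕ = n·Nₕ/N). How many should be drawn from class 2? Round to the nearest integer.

N = 17917 + 62947 + 40644 + 99862 + 101233 + 104560 = 427163.
n_2 = 500·62947/427163 = 73.680... → 74.

74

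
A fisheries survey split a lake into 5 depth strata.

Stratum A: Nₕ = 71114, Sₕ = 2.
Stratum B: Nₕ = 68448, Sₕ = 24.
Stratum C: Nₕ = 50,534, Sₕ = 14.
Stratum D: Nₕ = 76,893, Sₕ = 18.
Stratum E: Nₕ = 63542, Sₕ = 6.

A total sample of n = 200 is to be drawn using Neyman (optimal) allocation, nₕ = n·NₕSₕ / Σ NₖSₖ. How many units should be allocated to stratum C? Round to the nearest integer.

33

Σ NₕSₕ = 71114·2 + 68448·24 + 50534·14 + 76893·18 + 63542·6 = 4257782.
Share for C: 707476/4257782 = 0.16616.
n_C = 200 × 0.16616 = 33.232... → 33.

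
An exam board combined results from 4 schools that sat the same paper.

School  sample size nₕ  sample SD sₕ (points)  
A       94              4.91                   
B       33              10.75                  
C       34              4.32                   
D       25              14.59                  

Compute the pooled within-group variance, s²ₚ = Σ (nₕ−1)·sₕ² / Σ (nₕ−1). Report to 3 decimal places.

64.092

Degrees of freedom: 93 + 32 + 33 + 24 = 182.
Σ(nₕ−1)sₕ² = 93·24.1081 + 32·115.5625 + 33·18.6624 + 24·212.8681 = 11664.7469.
s²ₚ = 11664.7469 / 182 = 64.09202... → 64.092.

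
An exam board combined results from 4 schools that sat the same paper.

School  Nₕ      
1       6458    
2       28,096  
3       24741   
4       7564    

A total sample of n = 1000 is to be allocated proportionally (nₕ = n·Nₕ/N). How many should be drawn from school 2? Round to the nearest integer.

Share of school 2 = 28096/66859 = 0.42023.
Allocate 1000 × 0.42023 = 420.228... → 420.

420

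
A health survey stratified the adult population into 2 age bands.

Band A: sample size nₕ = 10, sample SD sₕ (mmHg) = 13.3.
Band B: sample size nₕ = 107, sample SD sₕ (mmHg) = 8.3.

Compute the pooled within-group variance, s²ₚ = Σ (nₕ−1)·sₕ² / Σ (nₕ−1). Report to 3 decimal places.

A: (10−1)·13.3² = 9·176.89 = 1592.01
B: (107−1)·8.3² = 106·68.89 = 7302.34
Numerator = 8894.35; denominator = Σ(nₕ−1) = 115.
s²ₚ = 8894.35/115 = 77.34217... → 77.342.

77.342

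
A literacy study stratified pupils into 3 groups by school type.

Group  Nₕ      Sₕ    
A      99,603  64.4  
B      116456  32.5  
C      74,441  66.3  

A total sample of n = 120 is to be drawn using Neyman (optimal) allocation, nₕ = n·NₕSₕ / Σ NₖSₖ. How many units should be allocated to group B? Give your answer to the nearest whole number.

A: NₕSₕ = 99603·64.4 = 6414433.2
B: NₕSₕ = 116456·32.5 = 3784820
C: NₕSₕ = 74441·66.3 = 4935438.3
Σ NₕSₕ = 15134691.5.
n_B = 120·3784820/15134691.5 = 30.009... → 30.

30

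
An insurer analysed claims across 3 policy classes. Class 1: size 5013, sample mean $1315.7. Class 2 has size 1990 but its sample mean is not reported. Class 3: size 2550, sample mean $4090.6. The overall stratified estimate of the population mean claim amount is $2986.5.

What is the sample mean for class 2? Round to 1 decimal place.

5780.6

N = 5013 + 1990 + 2550 = 9553.
Overall total = μ·N = 2986.5·9553 = 28530034.5.
Subtract the known strata: 5013·1315.7 + 2550·4090.6 = 17026634.1.
Remaining total for class 2: 28530034.5 − 17026634.1 = 11503400.4.
Divide by its size: 11503400.4 / 1990 = 5780.603... → 5780.6.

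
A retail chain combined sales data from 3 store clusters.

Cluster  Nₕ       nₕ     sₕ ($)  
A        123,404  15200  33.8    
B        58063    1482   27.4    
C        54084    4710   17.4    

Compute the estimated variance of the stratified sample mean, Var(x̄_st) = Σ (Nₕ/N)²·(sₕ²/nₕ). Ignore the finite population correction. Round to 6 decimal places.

0.054799

N = 235551; Wₕ = Nₕ/N.
cluster A: (123404/235551)²·33.8²/15200 = 0.020629010
cluster B: (58063/235551)²·27.4²/1482 = 0.030780946
cluster C: (54084/235551)²·17.4²/4710 = 0.003388795
Sum = 0.054798751 → 0.054799.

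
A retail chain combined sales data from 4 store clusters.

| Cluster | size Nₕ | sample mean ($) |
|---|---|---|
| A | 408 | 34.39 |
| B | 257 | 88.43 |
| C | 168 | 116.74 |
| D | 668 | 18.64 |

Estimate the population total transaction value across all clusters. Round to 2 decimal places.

A: 408·34.39 = 14031.12
B: 257·88.43 = 22726.51
C: 168·116.74 = 19612.32
D: 668·18.64 = 12451.52
τ̂ = Σ Nₕx̄ₕ = 68821.47.

68821.47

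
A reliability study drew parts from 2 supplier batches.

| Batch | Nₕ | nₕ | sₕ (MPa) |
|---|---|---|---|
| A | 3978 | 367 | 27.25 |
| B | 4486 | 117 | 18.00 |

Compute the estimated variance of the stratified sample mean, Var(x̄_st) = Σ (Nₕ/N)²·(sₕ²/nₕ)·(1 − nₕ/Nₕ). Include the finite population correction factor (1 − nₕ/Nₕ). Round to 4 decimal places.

N = 8464; Wₕ = Nₕ/N.
batch A: (3978/8464)²·27.25²/367·(1 − 367/3978) = 0.4057027
batch B: (4486/8464)²·18.00²/117·(1 − 117/4486) = 0.7576160
Sum = 1.1633187 → 1.1633.

1.1633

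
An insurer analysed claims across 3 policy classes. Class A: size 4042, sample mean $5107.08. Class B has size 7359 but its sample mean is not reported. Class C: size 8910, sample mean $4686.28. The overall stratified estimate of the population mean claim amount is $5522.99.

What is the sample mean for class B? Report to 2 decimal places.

N = 4042 + 7359 + 8910 = 20311.
Overall total = μ·N = 5522.99·20311 = 112177449.89.
Subtract the known strata: 4042·5107.08 + 8910·4686.28 = 62397572.16.
Remaining total for class B: 112177449.89 − 62397572.16 = 49779877.73.
Divide by its size: 49779877.73 / 7359 = 6764.4894... → 6764.49.

6764.49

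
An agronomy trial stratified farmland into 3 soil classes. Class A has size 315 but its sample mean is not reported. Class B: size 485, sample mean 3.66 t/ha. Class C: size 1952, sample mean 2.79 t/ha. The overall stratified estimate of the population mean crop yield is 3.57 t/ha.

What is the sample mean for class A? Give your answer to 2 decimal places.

8.26

Σ Nₕx̄ₕ = N·μ, so 315·x̄_A = 2752·3.57 − (485·3.66 + 1952·2.79).
= 9824.64 − 7221.18 = 2603.46.
x̄_A = 2603.46 / 315 = 8.2650... → 8.26.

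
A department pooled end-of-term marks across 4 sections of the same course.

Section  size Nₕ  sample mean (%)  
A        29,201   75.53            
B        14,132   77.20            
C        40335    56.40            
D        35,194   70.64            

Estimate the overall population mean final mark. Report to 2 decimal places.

67.79

N = 118862; weights Wₕ = Nₕ/N = (0.2457, 0.1189, 0.3393, 0.2961).
x̄_st = Σ Wₕ·x̄ₕ = 0.2457·75.53 + 0.1189·77.20 + 0.3393·56.40 + 0.2961·70.64 ≈ 67.7890...
→ 67.79.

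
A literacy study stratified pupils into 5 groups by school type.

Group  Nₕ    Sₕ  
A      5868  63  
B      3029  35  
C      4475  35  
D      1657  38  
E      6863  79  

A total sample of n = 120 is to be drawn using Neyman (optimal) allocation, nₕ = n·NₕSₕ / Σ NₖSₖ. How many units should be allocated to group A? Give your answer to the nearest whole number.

A: NₕSₕ = 5868·63 = 369684
B: NₕSₕ = 3029·35 = 106015
C: NₕSₕ = 4475·35 = 156625
D: NₕSₕ = 1657·38 = 62966
E: NₕSₕ = 6863·79 = 542177
Σ NₕSₕ = 1237467.
n_A = 120·369684/1237467 = 35.849... → 36.

36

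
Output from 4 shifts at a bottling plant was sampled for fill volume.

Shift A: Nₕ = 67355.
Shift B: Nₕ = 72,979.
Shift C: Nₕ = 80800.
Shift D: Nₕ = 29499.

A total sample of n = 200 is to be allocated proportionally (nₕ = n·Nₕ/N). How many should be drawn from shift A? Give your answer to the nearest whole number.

N = 67355 + 72979 + 80800 + 29499 = 250633.
n_A = 200·67355/250633 = 53.748... → 54.

54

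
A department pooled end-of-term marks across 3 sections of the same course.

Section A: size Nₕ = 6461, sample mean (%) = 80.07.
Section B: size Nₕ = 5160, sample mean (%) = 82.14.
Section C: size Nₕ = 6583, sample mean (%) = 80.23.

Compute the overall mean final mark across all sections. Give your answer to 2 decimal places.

x̄_st = (Σ Nₕx̄ₕ) / (Σ Nₕ) = (6461·80.07 + 5160·82.14 + 6583·80.23) / 18204
= 1469328.76 / 18204 = 80.7146... → 80.71.

80.71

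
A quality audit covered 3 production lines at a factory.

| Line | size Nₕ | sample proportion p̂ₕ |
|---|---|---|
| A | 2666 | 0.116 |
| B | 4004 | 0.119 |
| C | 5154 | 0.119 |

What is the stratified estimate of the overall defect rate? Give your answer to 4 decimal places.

N = 2666 + 4004 + 5154 = 11824.
Overall proportion = Σ (Nₕ/N)·p̂ₕ.
Σ Nₕp̂ₕ = 309.256 + 476.476 + 613.326 = 1399.058.
1399.058 / 11824 = 0.118324... → 0.1183.

0.1183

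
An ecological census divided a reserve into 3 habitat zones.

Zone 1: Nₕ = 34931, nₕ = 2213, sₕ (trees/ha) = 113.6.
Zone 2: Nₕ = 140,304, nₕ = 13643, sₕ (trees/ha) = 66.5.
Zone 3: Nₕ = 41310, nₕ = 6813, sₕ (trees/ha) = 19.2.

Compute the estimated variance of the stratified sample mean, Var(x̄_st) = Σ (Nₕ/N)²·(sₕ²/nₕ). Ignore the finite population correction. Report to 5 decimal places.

N = 216545. Term for each stratum: Wₕ²sₕ²/nₕ.
Var(x̄_st) = 0.15174031 + 0.13607464 + 0.00196915 = 0.28978410 → 0.28978.

0.28978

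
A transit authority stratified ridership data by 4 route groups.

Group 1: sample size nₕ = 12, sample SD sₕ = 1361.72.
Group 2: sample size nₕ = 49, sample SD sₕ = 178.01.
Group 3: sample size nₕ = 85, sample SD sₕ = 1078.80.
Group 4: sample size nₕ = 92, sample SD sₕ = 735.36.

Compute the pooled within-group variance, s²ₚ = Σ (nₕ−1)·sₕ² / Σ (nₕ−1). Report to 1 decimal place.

1: (12−1)·1361.72² = 11·1854281.3584 = 20397094.9424
2: (49−1)·178.01² = 48·31687.5601 = 1521002.8848
3: (85−1)·1078.80² = 84·1163809.44 = 97759992.96
4: (92−1)·735.36² = 91·540754.3296 = 49208643.9936
Numerator = 168886734.7808; denominator = Σ(nₕ−1) = 234.
s²ₚ = 168886734.7808/234 = 721738.183... → 721738.2.

721738.2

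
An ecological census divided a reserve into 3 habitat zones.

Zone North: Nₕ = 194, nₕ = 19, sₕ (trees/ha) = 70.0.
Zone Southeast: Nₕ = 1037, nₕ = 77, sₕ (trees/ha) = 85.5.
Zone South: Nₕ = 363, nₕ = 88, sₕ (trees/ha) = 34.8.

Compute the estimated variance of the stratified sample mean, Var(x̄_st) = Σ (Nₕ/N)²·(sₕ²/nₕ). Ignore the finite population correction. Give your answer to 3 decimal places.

N = 1594; Wₕ = Nₕ/N.
zone North: (194/1594)²·70.0²/19 = 3.820052
zone Southeast: (1037/1594)²·85.5²/77 = 40.181152
zone South: (363/1594)²·34.8²/88 = 0.713695
Sum = 44.714899 → 44.715.

44.715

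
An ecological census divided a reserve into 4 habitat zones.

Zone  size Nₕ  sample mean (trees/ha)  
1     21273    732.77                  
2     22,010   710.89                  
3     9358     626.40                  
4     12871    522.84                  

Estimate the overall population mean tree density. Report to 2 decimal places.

N = 21273 + 22010 + 9358 + 12871 = 65512.
Weight each subgroup mean by Nₕ/N and sum.
Σ Nₕx̄ₕ = 21273·732.77 + 22010·710.89 + 9358·626.40 + 12871·522.84 = 15588216.21 + 15646688.9 + 5861851.2 + 6729473.64 = 43826229.95.
Divide by N: 43826229.95 / 65512 = 668.9802... → 668.98.

668.98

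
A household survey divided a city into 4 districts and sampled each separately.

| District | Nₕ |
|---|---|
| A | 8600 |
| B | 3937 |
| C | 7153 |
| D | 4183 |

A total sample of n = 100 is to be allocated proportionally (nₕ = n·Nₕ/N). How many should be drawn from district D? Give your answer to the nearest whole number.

18

Share of district D = 4183/23873 = 0.17522.
Allocate 100 × 0.17522 = 17.522... → 18.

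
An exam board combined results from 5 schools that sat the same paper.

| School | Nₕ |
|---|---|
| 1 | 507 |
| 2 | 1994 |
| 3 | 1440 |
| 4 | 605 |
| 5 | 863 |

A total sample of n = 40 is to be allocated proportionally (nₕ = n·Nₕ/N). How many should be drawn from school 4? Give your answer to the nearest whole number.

4

N = 507 + 1994 + 1440 + 605 + 863 = 5409.
n_4 = 40·605/5409 = 4.474... → 4.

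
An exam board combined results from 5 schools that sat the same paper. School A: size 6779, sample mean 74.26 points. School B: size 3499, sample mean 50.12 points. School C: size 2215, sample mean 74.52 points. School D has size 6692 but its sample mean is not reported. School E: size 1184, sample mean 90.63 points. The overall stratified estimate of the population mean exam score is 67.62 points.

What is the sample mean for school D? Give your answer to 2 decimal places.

63.69

Σ Nₕx̄ₕ = N·μ, so 6692·x̄_D = 20369·67.62 − (6779·74.26 + 3499·50.12 + 2215·74.52 + 1184·90.63).
= 1377351.78 − 951146.14 = 426205.64.
x̄_D = 426205.64 / 6692 = 63.6888... → 63.69.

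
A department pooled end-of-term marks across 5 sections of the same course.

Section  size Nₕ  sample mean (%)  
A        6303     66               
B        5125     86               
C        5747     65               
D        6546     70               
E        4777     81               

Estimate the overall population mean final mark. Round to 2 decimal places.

72.83

x̄_st = (Σ Nₕx̄ₕ) / (Σ Nₕ) = (6303·66 + 5125·86 + 5747·65 + 6546·70 + 4777·81) / 28498
= 2075460 / 28498 = 72.8283... → 72.83.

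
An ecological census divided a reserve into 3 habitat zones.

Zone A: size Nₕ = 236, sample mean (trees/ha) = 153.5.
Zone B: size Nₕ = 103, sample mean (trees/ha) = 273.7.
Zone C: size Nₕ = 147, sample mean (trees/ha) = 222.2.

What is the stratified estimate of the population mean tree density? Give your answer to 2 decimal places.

x̄_st = (Σ Nₕx̄ₕ) / (Σ Nₕ) = (236·153.5 + 103·273.7 + 147·222.2) / 486
= 97080.5 / 486 = 199.7541... → 199.75.

199.75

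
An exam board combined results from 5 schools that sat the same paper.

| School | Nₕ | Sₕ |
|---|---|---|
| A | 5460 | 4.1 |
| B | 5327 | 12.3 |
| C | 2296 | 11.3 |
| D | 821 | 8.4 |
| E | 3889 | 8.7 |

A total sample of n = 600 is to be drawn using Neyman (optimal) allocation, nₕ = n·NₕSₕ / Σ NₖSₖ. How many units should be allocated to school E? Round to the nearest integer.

131

Σ NₕSₕ = 5460·4.1 + 5327·12.3 + 2296·11.3 + 821·8.4 + 3889·8.7 = 154583.6.
Share for E: 33834.3/154583.6 = 0.21887.
n_E = 600 × 0.21887 = 131.324... → 131.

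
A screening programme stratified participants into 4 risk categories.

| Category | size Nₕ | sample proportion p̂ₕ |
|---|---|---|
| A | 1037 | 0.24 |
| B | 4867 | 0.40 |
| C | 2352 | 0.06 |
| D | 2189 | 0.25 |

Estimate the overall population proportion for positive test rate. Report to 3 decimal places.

Wₕ = Nₕ/N with N = 10445: 0.0993, 0.4660, 0.2252, 0.2096.
p̂_st = 0.0993·0.24 + 0.4660·0.40 + 0.2252·0.06 + 0.2096·0.25 ≈ 0.27612... → 0.276.

0.276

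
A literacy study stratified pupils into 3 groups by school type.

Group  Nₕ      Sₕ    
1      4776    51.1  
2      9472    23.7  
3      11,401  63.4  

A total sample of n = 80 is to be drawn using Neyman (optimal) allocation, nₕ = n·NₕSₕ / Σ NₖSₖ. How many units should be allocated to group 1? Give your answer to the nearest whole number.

Σ NₕSₕ = 4776·51.1 + 9472·23.7 + 11401·63.4 = 1191363.4.
Share for 1: 244053.6/1191363.4 = 0.20485.
n_1 = 80 × 0.20485 = 16.388... → 16.

16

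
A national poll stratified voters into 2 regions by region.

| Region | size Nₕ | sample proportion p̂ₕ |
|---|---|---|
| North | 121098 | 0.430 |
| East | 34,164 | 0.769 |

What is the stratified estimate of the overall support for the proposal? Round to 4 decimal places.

Wₕ = Nₕ/N with N = 155262: 0.7800, 0.2200.
p̂_st = 0.7800·0.430 + 0.2200·0.769 ≈ 0.504594... → 0.5046.

0.5046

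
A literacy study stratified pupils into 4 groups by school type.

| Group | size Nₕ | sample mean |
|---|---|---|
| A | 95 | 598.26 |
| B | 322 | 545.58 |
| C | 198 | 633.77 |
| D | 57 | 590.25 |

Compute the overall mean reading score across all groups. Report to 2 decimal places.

x̄_st = (Σ Nₕx̄ₕ) / (Σ Nₕ) = (95·598.26 + 322·545.58 + 198·633.77 + 57·590.25) / 672
= 391642.17 / 672 = 582.8008... → 582.80.

582.80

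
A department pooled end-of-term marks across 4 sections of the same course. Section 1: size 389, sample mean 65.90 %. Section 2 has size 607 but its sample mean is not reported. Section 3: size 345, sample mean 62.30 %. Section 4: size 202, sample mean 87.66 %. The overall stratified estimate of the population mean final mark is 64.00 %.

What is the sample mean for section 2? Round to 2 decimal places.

55.87

Σ Nₕx̄ₕ = N·μ, so 607·x̄_2 = 1543·64.00 − (389·65.90 + 345·62.30 + 202·87.66).
= 98752 − 64835.92 = 33916.08.
x̄_2 = 33916.08 / 607 = 55.8749... → 55.87.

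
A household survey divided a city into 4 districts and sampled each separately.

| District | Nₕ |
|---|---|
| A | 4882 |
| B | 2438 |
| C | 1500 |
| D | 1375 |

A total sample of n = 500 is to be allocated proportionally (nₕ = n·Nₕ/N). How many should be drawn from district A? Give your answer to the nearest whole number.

Share of district A = 4882/10195 = 0.47886.
Allocate 500 × 0.47886 = 239.431... → 239.

239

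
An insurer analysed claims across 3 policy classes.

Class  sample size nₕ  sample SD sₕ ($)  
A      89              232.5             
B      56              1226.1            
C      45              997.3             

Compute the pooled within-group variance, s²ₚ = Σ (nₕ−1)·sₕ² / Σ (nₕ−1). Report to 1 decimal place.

701616.8

A: (89−1)·232.5² = 88·54056.25 = 4756950
B: (56−1)·1226.1² = 55·1503321.21 = 82682666.55
C: (45−1)·997.3² = 44·994607.29 = 43762720.76
Numerator = 131202337.31; denominator = Σ(nₕ−1) = 187.
s²ₚ = 131202337.31/187 = 701616.777... → 701616.8.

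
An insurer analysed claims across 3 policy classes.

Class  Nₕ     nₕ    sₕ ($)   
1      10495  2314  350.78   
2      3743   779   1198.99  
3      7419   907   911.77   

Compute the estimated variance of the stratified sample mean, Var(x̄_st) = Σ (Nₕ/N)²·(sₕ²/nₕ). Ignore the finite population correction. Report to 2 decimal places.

N = 21657. Term for each stratum: Wₕ²sₕ²/nₕ.
Var(x̄_st) = 12.48747 + 55.12349 + 107.56165 = 175.17262 → 175.17.

175.17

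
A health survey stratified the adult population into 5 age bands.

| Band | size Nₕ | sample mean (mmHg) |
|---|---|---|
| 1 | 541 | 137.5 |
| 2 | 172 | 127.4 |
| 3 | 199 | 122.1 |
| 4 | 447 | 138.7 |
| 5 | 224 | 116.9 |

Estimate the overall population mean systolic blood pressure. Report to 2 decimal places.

x̄_st = (Σ Nₕx̄ₕ) / (Σ Nₕ) = (541·137.5 + 172·127.4 + 199·122.1 + 447·138.7 + 224·116.9) / 1583
= 208782.7 / 1583 = 131.8905... → 131.89.

131.89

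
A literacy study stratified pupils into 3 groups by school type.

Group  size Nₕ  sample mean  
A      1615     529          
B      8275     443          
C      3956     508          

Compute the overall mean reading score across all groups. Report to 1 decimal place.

471.6

x̄_st = (Σ Nₕx̄ₕ) / (Σ Nₕ) = (1615·529 + 8275·443 + 3956·508) / 13846
= 6529808 / 13846 = 471.602... → 471.6.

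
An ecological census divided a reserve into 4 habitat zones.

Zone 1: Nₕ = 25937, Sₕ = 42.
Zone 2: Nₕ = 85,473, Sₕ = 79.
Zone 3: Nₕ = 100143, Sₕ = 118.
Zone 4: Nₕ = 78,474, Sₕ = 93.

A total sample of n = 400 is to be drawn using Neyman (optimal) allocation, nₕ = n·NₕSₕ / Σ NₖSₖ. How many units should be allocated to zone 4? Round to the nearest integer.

Σ NₕSₕ = 25937·42 + 85473·79 + 100143·118 + 78474·93 = 26956677.
Share for 4: 7298082/26956677 = 0.27073.
n_4 = 400 × 0.27073 = 108.293... → 108.

108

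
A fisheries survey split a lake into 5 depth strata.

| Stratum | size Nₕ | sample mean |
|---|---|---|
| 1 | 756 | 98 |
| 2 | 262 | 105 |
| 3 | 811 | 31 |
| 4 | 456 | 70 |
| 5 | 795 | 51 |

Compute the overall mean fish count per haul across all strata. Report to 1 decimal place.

N = 3080; weights Wₕ = Nₕ/N = (0.2455, 0.0851, 0.2633, 0.1481, 0.2581).
x̄_st = Σ Wₕ·x̄ₕ = 0.2455·98 + 0.0851·105 + 0.2633·31 + 0.1481·70 + 0.2581·51 ≈ 64.677...
→ 64.7.

64.7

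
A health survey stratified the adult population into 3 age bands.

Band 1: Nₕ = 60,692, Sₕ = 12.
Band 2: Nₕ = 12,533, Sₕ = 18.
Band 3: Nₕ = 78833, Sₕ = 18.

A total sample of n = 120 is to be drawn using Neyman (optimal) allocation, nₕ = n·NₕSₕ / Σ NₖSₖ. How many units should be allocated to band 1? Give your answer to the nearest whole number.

1: NₕSₕ = 60692·12 = 728304
2: NₕSₕ = 12533·18 = 225594
3: NₕSₕ = 78833·18 = 1418994
Σ NₕSₕ = 2372892.
n_1 = 120·728304/2372892 = 36.831... → 37.

37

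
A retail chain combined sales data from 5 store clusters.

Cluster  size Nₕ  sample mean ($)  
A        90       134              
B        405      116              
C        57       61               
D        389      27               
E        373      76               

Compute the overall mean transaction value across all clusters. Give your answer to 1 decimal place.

N = 90 + 405 + 57 + 389 + 373 = 1314.
Overall mean = Σ (Nₕ/N)·x̄ₕ — weight by population share, not a simple average.
Σ Nₕx̄ₕ = 90·134 + 405·116 + 57·61 + 389·27 + 373·76 = 12060 + 46980 + 3477 + 10503 + 28348 = 101368.
Divide by N: 101368 / 1314 = 77.145... → 77.1.

77.1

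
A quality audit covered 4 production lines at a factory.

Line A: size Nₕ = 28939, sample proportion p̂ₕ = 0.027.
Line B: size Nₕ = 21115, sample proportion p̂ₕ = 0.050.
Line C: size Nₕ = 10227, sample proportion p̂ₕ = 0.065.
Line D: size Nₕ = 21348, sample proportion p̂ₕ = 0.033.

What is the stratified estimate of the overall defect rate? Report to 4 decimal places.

Wₕ = Nₕ/N with N = 81629: 0.3545, 0.2587, 0.1253, 0.2615.
p̂_st = 0.3545·0.027 + 0.2587·0.050 + 0.1253·0.065 + 0.2615·0.033 ≈ 0.039279... → 0.0393.

0.0393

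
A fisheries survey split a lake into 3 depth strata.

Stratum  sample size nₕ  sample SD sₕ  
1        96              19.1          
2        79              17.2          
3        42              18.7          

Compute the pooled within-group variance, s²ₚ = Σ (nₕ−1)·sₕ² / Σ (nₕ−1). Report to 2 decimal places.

336.77

Degrees of freedom: 95 + 78 + 41 = 214.
Σ(nₕ−1)sₕ² = 95·364.81 + 78·295.84 + 41·349.69 = 72069.76.
s²ₚ = 72069.76 / 214 = 336.7746... → 336.77.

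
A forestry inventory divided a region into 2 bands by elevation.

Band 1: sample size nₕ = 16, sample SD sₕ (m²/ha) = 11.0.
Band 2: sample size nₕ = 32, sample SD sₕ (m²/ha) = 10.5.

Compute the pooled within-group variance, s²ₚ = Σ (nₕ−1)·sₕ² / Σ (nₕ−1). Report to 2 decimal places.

Degrees of freedom: 15 + 31 = 46.
Σ(nₕ−1)sₕ² = 15·121 + 31·110.25 = 5232.75.
s²ₚ = 5232.75 / 46 = 113.7554... → 113.76.

113.76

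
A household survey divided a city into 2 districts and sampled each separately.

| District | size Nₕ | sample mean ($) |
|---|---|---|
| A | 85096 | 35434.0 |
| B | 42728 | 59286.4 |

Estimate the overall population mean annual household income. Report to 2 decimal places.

43407.19

N = 85096 + 42728 = 127824.
Weight each subgroup mean by Nₕ/N and sum.
Σ Nₕx̄ₕ = 85096·35434.0 + 42728·59286.4 = 3015291664 + 2533189299.2 = 5548480963.2.
Divide by N: 5548480963.2 / 127824 = 43407.1924... → 43407.19.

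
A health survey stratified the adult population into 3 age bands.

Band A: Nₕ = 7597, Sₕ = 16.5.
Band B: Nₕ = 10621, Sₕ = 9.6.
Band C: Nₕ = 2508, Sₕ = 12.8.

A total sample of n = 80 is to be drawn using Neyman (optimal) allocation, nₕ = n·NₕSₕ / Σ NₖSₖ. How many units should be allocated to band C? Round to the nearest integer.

10

A: NₕSₕ = 7597·16.5 = 125350.5
B: NₕSₕ = 10621·9.6 = 101961.6
C: NₕSₕ = 2508·12.8 = 32102.4
Σ NₕSₕ = 259414.5.
n_C = 80·32102.4/259414.5 = 9.900... → 10.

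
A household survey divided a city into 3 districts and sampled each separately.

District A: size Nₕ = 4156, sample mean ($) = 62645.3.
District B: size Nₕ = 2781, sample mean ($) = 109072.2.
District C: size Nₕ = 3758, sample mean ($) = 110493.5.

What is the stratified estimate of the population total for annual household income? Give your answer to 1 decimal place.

Population total = Σ Nₕ·x̄ₕ (each stratum's size times its mean).
4156·62645.3 + 2781·109072.2 + 3758·110493.5 = 260353866.8 + 303329788.2 + 415234573 = 978918228.0.

978918228.0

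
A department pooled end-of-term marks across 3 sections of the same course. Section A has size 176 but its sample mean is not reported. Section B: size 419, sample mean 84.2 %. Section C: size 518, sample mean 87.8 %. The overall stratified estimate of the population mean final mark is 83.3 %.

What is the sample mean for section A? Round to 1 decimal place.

67.9

Σ Nₕx̄ₕ = N·μ, so 176·x̄_A = 1113·83.3 − (419·84.2 + 518·87.8).
= 92712.9 − 80760.2 = 11952.7.
x̄_A = 11952.7 / 176 = 67.913... → 67.9.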